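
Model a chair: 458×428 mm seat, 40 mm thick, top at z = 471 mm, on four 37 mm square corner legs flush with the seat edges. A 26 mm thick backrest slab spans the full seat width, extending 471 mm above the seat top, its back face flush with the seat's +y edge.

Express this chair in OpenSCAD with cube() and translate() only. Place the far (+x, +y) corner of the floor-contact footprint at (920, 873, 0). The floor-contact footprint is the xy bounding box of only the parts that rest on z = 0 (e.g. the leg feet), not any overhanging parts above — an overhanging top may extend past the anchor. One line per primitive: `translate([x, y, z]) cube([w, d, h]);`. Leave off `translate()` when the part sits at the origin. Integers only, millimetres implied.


translate([462, 445, 431]) cube([458, 428, 40]);
translate([462, 445, 0]) cube([37, 37, 431]);
translate([883, 445, 0]) cube([37, 37, 431]);
translate([462, 836, 0]) cube([37, 37, 431]);
translate([883, 836, 0]) cube([37, 37, 431]);
translate([462, 847, 471]) cube([458, 26, 471]);


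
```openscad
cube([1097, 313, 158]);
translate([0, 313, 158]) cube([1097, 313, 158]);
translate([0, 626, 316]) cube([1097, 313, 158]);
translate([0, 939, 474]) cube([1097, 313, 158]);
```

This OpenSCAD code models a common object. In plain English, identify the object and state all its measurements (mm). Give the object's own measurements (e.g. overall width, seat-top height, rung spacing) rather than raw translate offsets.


A straight staircase of 4 solid steps. Each step is 1097 mm wide (x), 313 mm deep (y, the going) and 158 mm tall (the rise). The first step rests on the floor; each subsequent step sits one going further in +y and one rise higher in +z, directly behind and above the previous step with no overlap.


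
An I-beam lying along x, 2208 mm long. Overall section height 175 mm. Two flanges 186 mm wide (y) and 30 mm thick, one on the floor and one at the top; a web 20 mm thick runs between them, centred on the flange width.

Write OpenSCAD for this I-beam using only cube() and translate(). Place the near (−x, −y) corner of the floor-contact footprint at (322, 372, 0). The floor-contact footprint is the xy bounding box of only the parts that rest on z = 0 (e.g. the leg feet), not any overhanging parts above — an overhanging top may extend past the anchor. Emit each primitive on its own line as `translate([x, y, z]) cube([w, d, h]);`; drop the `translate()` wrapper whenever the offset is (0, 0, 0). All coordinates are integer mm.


translate([322, 372, 0]) cube([2208, 186, 30]);
translate([322, 455, 30]) cube([2208, 20, 115]);
translate([322, 372, 145]) cube([2208, 186, 30]);


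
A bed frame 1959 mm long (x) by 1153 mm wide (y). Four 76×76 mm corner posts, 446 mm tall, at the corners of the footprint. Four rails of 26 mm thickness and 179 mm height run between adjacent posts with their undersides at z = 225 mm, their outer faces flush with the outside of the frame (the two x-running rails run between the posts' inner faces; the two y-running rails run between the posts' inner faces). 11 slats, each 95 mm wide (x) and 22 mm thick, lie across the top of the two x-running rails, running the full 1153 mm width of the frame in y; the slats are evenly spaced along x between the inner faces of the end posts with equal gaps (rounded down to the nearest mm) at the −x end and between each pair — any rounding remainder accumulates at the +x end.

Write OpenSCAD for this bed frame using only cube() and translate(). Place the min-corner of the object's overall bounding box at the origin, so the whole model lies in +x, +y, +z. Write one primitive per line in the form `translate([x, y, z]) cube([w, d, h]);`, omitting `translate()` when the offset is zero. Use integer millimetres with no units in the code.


cube([76, 76, 446]);
translate([0, 1077, 0]) cube([76, 76, 446]);
translate([1883, 0, 0]) cube([76, 76, 446]);
translate([1883, 1077, 0]) cube([76, 76, 446]);
translate([76, 0, 225]) cube([1807, 26, 179]);
translate([76, 1127, 225]) cube([1807, 26, 179]);
translate([0, 76, 225]) cube([26, 1001, 179]);
translate([1933, 76, 225]) cube([26, 1001, 179]);
translate([139, 0, 404]) cube([95, 1153, 22]);
translate([297, 0, 404]) cube([95, 1153, 22]);
translate([455, 0, 404]) cube([95, 1153, 22]);
translate([613, 0, 404]) cube([95, 1153, 22]);
translate([771, 0, 404]) cube([95, 1153, 22]);
translate([929, 0, 404]) cube([95, 1153, 22]);
translate([1087, 0, 404]) cube([95, 1153, 22]);
translate([1245, 0, 404]) cube([95, 1153, 22]);
translate([1403, 0, 404]) cube([95, 1153, 22]);
translate([1561, 0, 404]) cube([95, 1153, 22]);
translate([1719, 0, 404]) cube([95, 1153, 22]);


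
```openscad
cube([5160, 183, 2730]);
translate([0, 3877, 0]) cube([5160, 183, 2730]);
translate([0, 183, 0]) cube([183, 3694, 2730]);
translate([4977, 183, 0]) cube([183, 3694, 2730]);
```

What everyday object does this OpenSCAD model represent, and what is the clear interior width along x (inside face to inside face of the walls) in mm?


A house (or room) frame. The interior width is 4794 mm.

Four 2730 mm walls enclosing a rectangle with no floor or roof — a room or house frame. Outside width is 5160 mm and wall thickness is 183 mm, so the interior width is 5160 − 2 × 183 = 4794 mm.


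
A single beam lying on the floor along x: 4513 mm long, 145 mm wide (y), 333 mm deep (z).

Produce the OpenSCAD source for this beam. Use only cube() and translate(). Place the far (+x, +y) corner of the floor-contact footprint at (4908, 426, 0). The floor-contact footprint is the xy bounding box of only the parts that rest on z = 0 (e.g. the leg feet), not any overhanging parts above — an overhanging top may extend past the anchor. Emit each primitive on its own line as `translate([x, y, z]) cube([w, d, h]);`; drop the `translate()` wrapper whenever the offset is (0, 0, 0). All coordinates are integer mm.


translate([395, 281, 0]) cube([4513, 145, 333]);


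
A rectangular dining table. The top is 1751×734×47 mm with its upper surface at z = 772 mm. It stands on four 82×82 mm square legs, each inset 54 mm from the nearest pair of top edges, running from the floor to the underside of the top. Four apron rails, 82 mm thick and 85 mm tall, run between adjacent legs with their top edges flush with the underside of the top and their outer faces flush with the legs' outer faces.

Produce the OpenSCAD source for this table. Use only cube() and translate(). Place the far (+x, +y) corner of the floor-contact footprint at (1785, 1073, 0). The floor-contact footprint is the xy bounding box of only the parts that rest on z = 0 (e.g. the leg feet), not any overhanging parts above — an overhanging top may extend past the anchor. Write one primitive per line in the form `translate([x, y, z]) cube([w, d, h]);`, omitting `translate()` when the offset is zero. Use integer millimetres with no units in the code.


// leg_h = 772 - 47 = 725
// apron z = 725 - 85 = 640
translate([88, 393, 725]) cube([1751, 734, 47]);
translate([142, 447, 0]) cube([82, 82, 725]);
translate([1703, 447, 0]) cube([82, 82, 725]);
translate([142, 991, 0]) cube([82, 82, 725]);
translate([1703, 991, 0]) cube([82, 82, 725]);
translate([224, 447, 640]) cube([1479, 82, 85]);
translate([224, 991, 640]) cube([1479, 82, 85]);
translate([142, 529, 640]) cube([82, 462, 85]);
translate([1703, 529, 640]) cube([82, 462, 85]);


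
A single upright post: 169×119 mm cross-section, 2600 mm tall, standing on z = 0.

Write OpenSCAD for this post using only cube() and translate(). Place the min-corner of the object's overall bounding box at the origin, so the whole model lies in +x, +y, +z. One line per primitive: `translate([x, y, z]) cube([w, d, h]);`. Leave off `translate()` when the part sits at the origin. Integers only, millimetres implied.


cube([169, 119, 2600]);


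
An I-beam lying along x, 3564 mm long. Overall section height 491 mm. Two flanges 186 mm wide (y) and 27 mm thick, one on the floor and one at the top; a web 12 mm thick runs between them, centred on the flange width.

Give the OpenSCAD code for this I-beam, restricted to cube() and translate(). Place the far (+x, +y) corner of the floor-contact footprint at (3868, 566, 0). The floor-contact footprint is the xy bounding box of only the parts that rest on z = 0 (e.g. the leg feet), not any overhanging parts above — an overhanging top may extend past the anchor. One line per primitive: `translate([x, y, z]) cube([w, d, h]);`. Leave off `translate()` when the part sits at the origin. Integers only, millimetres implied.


translate([304, 380, 0]) cube([3564, 186, 27]);
translate([304, 467, 27]) cube([3564, 12, 437]);
translate([304, 380, 464]) cube([3564, 186, 27]);


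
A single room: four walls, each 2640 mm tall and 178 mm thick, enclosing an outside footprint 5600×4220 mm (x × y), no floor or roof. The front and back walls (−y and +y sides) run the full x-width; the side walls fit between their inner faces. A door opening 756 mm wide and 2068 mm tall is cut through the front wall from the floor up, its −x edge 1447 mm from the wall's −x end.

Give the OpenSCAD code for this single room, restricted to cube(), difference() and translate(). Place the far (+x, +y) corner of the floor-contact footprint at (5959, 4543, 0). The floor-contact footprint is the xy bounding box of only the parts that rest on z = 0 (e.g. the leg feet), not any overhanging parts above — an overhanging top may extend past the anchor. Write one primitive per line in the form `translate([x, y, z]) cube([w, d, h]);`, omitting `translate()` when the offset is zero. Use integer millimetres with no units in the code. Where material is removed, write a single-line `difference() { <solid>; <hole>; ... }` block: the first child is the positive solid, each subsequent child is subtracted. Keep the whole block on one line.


difference() { translate([359, 323, 0]) cube([5600, 178, 2640]); translate([1806, 323, 0]) cube([756, 178, 2068]); }
translate([359, 4365, 0]) cube([5600, 178, 2640]);
translate([359, 501, 0]) cube([178, 3864, 2640]);
translate([5781, 501, 0]) cube([178, 3864, 2640]);


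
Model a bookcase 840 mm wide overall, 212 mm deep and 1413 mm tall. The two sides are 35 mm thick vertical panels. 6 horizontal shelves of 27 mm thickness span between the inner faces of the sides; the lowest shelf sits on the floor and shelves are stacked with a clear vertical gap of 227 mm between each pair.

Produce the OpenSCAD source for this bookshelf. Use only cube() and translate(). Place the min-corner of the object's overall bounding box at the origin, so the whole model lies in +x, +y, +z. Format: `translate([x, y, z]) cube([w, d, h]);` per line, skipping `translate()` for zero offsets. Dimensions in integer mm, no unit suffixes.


cube([35, 212, 1413]);
translate([805, 0, 0]) cube([35, 212, 1413]);
translate([35, 0, 0]) cube([770, 212, 27]);
translate([35, 0, 254]) cube([770, 212, 27]);
translate([35, 0, 508]) cube([770, 212, 27]);
translate([35, 0, 762]) cube([770, 212, 27]);
translate([35, 0, 1016]) cube([770, 212, 27]);
translate([35, 0, 1270]) cube([770, 212, 27]);


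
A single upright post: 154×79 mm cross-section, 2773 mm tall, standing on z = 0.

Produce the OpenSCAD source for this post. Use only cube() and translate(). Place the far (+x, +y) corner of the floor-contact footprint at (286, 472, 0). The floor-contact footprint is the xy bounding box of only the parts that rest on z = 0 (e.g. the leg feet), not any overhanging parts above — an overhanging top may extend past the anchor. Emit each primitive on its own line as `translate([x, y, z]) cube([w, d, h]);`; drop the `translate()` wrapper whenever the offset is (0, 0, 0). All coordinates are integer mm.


translate([132, 393, 0]) cube([154, 79, 2773]);


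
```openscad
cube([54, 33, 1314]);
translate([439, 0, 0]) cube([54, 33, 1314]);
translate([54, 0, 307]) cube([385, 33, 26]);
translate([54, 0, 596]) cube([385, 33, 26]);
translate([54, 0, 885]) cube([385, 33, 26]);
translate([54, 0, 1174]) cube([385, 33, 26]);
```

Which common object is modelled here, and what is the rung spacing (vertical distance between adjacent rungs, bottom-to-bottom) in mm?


A ladder. The rung spacing is 289 mm.

Two tall 54×33 posts with 4 short bars between them — a ladder. Adjacent rungs sit at z = 307 and z = 596, so the spacing is 596 − 307 = 289 mm.


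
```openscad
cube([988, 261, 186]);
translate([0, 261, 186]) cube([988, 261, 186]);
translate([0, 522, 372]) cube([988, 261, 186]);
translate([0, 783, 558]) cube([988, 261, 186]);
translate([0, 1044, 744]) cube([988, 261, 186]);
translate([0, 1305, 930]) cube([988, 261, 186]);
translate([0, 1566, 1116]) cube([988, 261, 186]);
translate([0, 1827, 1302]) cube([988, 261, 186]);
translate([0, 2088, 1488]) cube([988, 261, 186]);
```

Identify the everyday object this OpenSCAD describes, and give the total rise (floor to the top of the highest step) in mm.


A staircase. The total rise is 1674 mm.

9 identical blocks, each offset up and back from the previous — a staircase. Each step is 186 mm tall and there are 9 of them, so the total rise is 9 × 186 = 1674 mm.


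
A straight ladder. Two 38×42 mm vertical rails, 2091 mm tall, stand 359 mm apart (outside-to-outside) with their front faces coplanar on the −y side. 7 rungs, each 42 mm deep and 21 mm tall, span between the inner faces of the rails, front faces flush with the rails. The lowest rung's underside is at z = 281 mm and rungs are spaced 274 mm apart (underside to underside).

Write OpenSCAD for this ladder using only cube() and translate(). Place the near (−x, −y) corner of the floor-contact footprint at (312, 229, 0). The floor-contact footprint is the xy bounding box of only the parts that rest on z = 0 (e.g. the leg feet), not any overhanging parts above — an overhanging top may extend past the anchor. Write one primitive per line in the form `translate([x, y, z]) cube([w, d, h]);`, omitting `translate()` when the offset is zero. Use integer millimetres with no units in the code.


// rung span = 359 - 2*38 = 283
// rung[k] z = 281 + k*274
translate([312, 229, 0]) cube([38, 42, 2091]);
translate([633, 229, 0]) cube([38, 42, 2091]);
translate([350, 229, 281]) cube([283, 42, 21]);
translate([350, 229, 555]) cube([283, 42, 21]);
translate([350, 229, 829]) cube([283, 42, 21]);
translate([350, 229, 1103]) cube([283, 42, 21]);
translate([350, 229, 1377]) cube([283, 42, 21]);
translate([350, 229, 1651]) cube([283, 42, 21]);
translate([350, 229, 1925]) cube([283, 42, 21]);


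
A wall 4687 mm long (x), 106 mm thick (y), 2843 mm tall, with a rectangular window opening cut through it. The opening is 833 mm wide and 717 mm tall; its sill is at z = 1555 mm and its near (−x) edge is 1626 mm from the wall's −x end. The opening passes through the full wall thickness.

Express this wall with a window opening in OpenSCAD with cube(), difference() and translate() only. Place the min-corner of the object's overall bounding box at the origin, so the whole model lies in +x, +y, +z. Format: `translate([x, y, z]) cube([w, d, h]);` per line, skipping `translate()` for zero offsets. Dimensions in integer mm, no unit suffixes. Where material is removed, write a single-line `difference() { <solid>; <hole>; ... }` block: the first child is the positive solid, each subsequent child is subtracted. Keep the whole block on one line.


difference() { cube([4687, 106, 2843]); translate([1626, 0, 1555]) cube([833, 106, 717]); }


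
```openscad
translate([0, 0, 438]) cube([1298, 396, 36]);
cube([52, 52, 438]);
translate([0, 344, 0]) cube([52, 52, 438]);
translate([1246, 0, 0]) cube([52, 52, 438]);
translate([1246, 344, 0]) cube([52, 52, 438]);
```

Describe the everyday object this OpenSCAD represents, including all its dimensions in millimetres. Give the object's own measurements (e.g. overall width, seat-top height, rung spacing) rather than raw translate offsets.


A bench: a 1298×396 mm seat slab, 36 mm thick, top at z = 474 mm, on four 52×52 mm square legs flush with the seat corners and standing on z = 0.


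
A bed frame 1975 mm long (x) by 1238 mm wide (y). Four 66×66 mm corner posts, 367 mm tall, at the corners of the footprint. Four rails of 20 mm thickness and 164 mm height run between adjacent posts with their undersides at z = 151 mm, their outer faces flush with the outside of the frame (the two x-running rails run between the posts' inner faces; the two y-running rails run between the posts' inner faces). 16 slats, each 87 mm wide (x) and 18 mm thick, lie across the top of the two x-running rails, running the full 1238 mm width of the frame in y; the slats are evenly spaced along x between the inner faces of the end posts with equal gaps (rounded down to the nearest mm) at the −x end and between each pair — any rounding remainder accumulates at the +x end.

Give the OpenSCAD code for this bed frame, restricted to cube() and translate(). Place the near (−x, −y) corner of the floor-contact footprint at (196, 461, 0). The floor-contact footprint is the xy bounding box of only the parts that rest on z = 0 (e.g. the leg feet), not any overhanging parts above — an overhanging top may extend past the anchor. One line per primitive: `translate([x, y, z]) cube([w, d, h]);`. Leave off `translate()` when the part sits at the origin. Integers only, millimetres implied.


translate([196, 461, 0]) cube([66, 66, 367]);
translate([196, 1633, 0]) cube([66, 66, 367]);
translate([2105, 461, 0]) cube([66, 66, 367]);
translate([2105, 1633, 0]) cube([66, 66, 367]);
translate([262, 461, 151]) cube([1843, 20, 164]);
translate([262, 1679, 151]) cube([1843, 20, 164]);
translate([196, 527, 151]) cube([20, 1106, 164]);
translate([2151, 527, 151]) cube([20, 1106, 164]);
translate([288, 461, 315]) cube([87, 1238, 18]);
translate([401, 461, 315]) cube([87, 1238, 18]);
translate([514, 461, 315]) cube([87, 1238, 18]);
translate([627, 461, 315]) cube([87, 1238, 18]);
translate([740, 461, 315]) cube([87, 1238, 18]);
translate([853, 461, 315]) cube([87, 1238, 18]);
translate([966, 461, 315]) cube([87, 1238, 18]);
translate([1079, 461, 315]) cube([87, 1238, 18]);
translate([1192, 461, 315]) cube([87, 1238, 18]);
translate([1305, 461, 315]) cube([87, 1238, 18]);
translate([1418, 461, 315]) cube([87, 1238, 18]);
translate([1531, 461, 315]) cube([87, 1238, 18]);
translate([1644, 461, 315]) cube([87, 1238, 18]);
translate([1757, 461, 315]) cube([87, 1238, 18]);
translate([1870, 461, 315]) cube([87, 1238, 18]);
translate([1983, 461, 315]) cube([87, 1238, 18]);


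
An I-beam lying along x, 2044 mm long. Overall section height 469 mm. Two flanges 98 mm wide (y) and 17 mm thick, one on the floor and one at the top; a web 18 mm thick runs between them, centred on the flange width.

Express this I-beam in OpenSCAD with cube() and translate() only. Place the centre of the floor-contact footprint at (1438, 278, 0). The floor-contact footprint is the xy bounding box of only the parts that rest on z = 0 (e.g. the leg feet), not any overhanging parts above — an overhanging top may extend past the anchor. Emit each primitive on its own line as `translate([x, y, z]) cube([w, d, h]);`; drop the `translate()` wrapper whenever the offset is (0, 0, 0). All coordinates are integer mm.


translate([416, 229, 0]) cube([2044, 98, 17]);
translate([416, 269, 17]) cube([2044, 18, 435]);
translate([416, 229, 452]) cube([2044, 98, 17]);


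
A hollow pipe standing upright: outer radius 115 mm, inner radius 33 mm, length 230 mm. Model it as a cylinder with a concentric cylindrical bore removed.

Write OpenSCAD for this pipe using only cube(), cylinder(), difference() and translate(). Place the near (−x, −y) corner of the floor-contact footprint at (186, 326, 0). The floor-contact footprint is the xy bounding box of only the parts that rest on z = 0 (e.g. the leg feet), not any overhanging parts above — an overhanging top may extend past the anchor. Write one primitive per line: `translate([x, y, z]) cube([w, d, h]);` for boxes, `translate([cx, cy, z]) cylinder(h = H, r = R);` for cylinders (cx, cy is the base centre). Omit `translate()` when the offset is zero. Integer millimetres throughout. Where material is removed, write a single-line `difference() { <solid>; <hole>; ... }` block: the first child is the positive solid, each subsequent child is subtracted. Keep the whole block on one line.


difference() { translate([301, 441, 0]) cylinder(h = 230, r = 115); translate([301, 441, 0]) cylinder(h = 230, r = 33); }


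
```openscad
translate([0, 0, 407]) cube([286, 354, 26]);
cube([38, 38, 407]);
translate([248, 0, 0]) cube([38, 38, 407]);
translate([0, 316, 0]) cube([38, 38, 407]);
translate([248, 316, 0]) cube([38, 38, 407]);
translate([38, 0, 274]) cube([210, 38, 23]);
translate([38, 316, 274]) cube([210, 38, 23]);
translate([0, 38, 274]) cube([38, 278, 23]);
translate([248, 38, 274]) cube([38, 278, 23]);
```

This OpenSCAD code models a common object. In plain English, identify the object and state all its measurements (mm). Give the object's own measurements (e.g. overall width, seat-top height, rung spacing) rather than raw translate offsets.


A simple wooden stool: a rectangular seat 286 mm (x) by 354 mm (y), 26 mm thick, top face at z = 433 mm, on four square legs, each 38×38 mm in cross-section. The legs rest on z = 0, each flush with a corner of the seat. Four stretchers, 38 mm wide and 23 mm tall, connect adjacent legs with their undersides at z = 274 mm, each running between the inner faces of the legs it joins and aligned with the legs' outer faces on the other axis.


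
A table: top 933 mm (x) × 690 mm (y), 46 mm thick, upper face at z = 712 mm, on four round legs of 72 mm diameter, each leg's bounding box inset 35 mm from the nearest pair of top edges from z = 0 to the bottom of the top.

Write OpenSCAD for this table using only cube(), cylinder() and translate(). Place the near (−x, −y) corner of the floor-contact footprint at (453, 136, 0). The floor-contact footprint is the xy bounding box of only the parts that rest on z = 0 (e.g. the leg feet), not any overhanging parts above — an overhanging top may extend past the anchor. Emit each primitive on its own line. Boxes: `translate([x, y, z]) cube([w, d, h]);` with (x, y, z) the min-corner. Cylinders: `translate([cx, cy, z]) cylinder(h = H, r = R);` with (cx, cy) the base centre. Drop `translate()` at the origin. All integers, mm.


translate([418, 101, 666]) cube([933, 690, 46]);
translate([489, 172, 0]) cylinder(h = 666, r = 36);
translate([1280, 172, 0]) cylinder(h = 666, r = 36);
translate([489, 720, 0]) cylinder(h = 666, r = 36);
translate([1280, 720, 0]) cylinder(h = 666, r = 36);


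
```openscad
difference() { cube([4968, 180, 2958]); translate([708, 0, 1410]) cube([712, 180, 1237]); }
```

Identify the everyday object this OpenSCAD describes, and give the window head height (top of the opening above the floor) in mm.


A wall with a window opening. The window head height is 2647 mm.

A wall with a rectangular opening subtracted — a window. Sill at z = 1410, opening 1237 mm tall, so the head is at 1410 + 1237 = 2647 mm.


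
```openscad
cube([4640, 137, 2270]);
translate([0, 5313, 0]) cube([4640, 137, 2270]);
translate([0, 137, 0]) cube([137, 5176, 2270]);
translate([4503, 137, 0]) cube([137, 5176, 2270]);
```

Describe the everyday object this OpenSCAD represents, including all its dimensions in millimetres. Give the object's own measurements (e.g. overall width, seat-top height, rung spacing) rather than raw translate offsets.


The wall frame of a small rectangular building: four walls, each 2270 mm tall and 137 mm thick, enclosing a footprint 4640 mm (x) by 5450 mm (y) outside-to-outside, with no floor or roof. The front and back walls (the −y and +y sides) span the full width; the two side walls fit between them.


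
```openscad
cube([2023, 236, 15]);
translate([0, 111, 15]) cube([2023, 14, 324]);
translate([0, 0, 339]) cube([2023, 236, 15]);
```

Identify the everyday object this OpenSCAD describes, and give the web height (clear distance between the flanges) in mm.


An I-beam. The web height is 324 mm.

Two wide flanges with a thin centred web — an I-beam. Overall 354 mm minus two 15 mm flanges gives a web of 354 − 2·15 = 324 mm.


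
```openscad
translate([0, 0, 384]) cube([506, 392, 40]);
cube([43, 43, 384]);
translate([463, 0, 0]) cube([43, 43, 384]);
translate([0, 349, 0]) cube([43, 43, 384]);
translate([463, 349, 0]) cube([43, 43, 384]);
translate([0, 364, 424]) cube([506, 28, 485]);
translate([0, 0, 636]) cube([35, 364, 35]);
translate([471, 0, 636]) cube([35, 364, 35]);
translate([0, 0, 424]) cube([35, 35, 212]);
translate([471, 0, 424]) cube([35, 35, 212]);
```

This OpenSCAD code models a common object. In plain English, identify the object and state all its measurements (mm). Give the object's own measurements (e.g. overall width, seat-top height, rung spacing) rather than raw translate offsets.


A chair. The seat is a 506×392×40 mm slab with its top at z = 424 mm, on four 43×43 mm corner legs (flush with the seat edges, standing on z = 0). A flat backrest 28 mm thick, 485 mm tall, spans the full seat width and rises from the seat top along its +y edge, rear face flush with the rear of the seat. Two armrests of 35×35 mm section run along each side from the seat's front edge to the front of the backrest, top faces 247 mm above the seat top and outer faces flush with the seat's x-edges; a 35×35 mm post under the front of each armrest stands on the seat at the front corner.


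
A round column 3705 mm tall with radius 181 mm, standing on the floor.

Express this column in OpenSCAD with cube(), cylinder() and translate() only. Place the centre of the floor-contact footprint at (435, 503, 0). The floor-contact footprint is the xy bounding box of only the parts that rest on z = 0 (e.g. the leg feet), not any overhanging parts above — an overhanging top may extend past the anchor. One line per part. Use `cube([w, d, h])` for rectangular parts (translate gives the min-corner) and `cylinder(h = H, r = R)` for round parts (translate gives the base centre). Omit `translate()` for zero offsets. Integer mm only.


translate([435, 503, 0]) cylinder(h = 3705, r = 181);


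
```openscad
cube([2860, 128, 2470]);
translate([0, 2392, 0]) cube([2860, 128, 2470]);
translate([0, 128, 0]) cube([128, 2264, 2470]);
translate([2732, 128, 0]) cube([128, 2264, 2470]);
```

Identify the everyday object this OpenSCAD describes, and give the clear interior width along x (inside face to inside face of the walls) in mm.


A house (or room) frame. The interior width is 2604 mm.

Four 2470 mm walls enclosing a rectangle with no floor or roof — a room or house frame. Outside width is 2860 mm and wall thickness is 128 mm, so the interior width is 2860 − 2 × 128 = 2604 mm.


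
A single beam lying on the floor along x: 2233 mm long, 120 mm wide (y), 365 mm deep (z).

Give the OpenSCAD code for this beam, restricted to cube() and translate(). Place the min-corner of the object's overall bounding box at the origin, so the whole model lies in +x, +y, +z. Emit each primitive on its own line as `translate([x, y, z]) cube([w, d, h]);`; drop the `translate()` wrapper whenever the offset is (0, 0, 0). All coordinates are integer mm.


cube([2233, 120, 365]);


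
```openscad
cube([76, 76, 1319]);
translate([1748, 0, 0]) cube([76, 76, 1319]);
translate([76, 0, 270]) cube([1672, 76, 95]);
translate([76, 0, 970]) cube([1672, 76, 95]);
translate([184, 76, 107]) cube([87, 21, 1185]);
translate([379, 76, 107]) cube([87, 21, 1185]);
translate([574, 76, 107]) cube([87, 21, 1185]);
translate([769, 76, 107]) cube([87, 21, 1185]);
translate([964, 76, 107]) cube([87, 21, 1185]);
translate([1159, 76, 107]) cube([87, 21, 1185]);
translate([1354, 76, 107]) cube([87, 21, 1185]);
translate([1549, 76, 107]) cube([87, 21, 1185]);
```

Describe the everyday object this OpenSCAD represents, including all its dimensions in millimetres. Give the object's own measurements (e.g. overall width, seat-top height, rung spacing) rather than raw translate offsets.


A fence section. Two 76×76 mm posts, 1319 mm tall, stand on the floor with a clear span of 1672 mm between their inner faces. Two horizontal rails of 76×95 mm section span the gap between the posts with their undersides at z = 270 mm and z = 970 mm, flush with the posts' −y face. 8 pickets, each 87 mm wide, 21 mm thick and 1185 mm tall, are fixed to the +y face of the rails with their bottoms at z = 107 mm, spaced across the span with a 108 mm gap after the −x post and between neighbouring pickets, with 112 mm left before the +x post.


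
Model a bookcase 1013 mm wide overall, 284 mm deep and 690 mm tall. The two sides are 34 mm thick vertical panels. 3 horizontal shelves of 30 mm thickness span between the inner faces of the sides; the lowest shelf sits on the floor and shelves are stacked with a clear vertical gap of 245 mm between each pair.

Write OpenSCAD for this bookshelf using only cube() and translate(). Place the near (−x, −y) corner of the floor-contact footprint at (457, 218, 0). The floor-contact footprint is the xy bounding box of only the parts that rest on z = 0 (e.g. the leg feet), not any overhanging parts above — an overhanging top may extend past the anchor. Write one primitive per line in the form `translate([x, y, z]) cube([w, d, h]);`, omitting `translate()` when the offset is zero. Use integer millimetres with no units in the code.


translate([457, 218, 0]) cube([34, 284, 690]);
translate([1436, 218, 0]) cube([34, 284, 690]);
translate([491, 218, 0]) cube([945, 284, 30]);
translate([491, 218, 275]) cube([945, 284, 30]);
translate([491, 218, 550]) cube([945, 284, 30]);


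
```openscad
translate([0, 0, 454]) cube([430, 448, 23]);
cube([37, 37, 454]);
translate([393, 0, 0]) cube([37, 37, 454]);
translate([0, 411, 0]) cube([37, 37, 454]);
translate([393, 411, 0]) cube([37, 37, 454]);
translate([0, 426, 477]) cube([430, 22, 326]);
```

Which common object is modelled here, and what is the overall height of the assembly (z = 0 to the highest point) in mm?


A chair. The overall height is 803 mm.

A slab on four corner posts with a tall panel at the back — a chair. The seat slab sits at z = 454 with thickness 23, and the 326 mm backrest starts at the seat top, so the overall height is 454 + 23 + 326 = 803 mm.


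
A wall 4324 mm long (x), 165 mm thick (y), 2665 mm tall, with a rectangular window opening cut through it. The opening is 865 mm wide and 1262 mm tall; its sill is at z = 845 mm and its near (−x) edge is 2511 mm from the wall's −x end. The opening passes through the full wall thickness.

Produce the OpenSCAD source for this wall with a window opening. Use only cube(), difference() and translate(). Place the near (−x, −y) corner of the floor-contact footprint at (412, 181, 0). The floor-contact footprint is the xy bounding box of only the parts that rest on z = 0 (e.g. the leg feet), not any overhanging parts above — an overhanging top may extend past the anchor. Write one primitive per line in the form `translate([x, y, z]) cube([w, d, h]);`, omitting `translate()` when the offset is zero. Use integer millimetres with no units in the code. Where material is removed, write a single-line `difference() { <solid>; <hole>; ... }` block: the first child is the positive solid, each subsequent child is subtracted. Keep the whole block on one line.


difference() { translate([412, 181, 0]) cube([4324, 165, 2665]); translate([2923, 181, 845]) cube([865, 165, 1262]); }


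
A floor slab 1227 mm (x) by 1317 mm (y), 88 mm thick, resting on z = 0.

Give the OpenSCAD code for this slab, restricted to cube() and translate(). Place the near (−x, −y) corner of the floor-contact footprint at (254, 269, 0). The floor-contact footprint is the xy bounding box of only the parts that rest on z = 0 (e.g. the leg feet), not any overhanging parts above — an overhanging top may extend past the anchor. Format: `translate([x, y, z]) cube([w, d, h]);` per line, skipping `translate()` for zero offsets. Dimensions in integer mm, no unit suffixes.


translate([254, 269, 0]) cube([1227, 1317, 88]);


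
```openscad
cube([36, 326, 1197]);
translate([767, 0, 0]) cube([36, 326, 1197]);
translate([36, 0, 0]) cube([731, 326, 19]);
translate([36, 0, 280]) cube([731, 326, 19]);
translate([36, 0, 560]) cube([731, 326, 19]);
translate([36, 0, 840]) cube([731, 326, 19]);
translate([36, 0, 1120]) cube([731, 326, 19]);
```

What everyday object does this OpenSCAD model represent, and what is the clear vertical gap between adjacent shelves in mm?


A bookshelf. The clear shelf gap is 261 mm.

Two tall side panels with 5 horizontal boards between them — a bookshelf. The first two shelf undersides are at z = 0 and z = 280; with shelf thickness 19, the clear gap is 280 − 0 − 19 = 261 mm.


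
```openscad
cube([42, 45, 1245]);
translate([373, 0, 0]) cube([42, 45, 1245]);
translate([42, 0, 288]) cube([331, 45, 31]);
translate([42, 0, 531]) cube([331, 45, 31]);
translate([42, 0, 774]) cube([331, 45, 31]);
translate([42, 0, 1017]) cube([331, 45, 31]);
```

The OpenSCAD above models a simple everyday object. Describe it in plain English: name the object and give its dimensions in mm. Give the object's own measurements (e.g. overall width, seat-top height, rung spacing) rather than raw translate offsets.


A straight ladder. Two 42×45 mm vertical rails, 1245 mm tall, stand 415 mm apart (outside-to-outside) with their front faces coplanar on the −y side. 4 rungs, each 45 mm deep and 31 mm tall, span between the inner faces of the rails, front faces flush with the rails. The lowest rung's underside is at z = 288 mm and rungs are spaced 243 mm apart (underside to underside).


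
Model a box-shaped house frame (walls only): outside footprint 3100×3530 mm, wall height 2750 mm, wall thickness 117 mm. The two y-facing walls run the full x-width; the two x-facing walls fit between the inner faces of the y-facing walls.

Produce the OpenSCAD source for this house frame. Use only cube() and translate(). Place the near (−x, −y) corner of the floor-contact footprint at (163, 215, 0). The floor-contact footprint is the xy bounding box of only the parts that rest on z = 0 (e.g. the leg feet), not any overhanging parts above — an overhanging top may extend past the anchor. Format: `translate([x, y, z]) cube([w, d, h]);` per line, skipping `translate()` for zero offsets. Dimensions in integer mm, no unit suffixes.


translate([163, 215, 0]) cube([3100, 117, 2750]);
translate([163, 3628, 0]) cube([3100, 117, 2750]);
translate([163, 332, 0]) cube([117, 3296, 2750]);
translate([3146, 332, 0]) cube([117, 3296, 2750]);


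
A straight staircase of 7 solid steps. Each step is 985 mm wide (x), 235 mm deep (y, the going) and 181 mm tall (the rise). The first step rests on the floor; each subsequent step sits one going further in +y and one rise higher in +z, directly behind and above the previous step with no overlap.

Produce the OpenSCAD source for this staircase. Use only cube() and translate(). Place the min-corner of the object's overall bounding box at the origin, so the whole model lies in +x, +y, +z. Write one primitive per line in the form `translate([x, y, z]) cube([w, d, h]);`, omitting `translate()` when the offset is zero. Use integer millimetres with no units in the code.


cube([985, 235, 181]);
translate([0, 235, 181]) cube([985, 235, 181]);
translate([0, 470, 362]) cube([985, 235, 181]);
translate([0, 705, 543]) cube([985, 235, 181]);
translate([0, 940, 724]) cube([985, 235, 181]);
translate([0, 1175, 905]) cube([985, 235, 181]);
translate([0, 1410, 1086]) cube([985, 235, 181]);


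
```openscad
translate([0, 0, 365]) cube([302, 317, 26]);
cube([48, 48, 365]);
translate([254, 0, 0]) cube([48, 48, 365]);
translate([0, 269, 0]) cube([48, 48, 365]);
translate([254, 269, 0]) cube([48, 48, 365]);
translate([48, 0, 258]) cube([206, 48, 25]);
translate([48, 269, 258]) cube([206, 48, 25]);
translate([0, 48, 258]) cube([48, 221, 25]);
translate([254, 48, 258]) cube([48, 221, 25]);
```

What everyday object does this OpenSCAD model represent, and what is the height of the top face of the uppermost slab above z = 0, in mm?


A stool. The seat height is 391 mm.

A 302×317×26 slab at z = 365 on four corner posts — a stool. The seat top is 365 + 26 = 391 mm.


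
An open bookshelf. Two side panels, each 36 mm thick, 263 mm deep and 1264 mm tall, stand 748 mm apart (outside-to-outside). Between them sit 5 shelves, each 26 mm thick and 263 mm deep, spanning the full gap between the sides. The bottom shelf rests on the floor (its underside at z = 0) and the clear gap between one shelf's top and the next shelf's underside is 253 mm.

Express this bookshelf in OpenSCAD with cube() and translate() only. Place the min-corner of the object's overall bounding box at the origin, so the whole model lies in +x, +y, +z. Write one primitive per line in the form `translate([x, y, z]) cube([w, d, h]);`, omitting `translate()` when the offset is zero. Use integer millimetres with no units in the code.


cube([36, 263, 1264]);
translate([712, 0, 0]) cube([36, 263, 1264]);
translate([36, 0, 0]) cube([676, 263, 26]);
translate([36, 0, 279]) cube([676, 263, 26]);
translate([36, 0, 558]) cube([676, 263, 26]);
translate([36, 0, 837]) cube([676, 263, 26]);
translate([36, 0, 1116]) cube([676, 263, 26]);


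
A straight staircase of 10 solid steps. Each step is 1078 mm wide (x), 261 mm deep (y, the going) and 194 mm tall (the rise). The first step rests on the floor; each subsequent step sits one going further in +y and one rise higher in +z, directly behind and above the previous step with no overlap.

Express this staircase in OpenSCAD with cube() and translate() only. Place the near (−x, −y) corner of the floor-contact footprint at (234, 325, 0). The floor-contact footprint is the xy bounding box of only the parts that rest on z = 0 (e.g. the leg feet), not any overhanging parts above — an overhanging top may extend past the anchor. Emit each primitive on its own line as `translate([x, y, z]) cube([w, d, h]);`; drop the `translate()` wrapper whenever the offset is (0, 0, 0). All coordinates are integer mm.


translate([234, 325, 0]) cube([1078, 261, 194]);
translate([234, 586, 194]) cube([1078, 261, 194]);
translate([234, 847, 388]) cube([1078, 261, 194]);
translate([234, 1108, 582]) cube([1078, 261, 194]);
translate([234, 1369, 776]) cube([1078, 261, 194]);
translate([234, 1630, 970]) cube([1078, 261, 194]);
translate([234, 1891, 1164]) cube([1078, 261, 194]);
translate([234, 2152, 1358]) cube([1078, 261, 194]);
translate([234, 2413, 1552]) cube([1078, 261, 194]);
translate([234, 2674, 1746]) cube([1078, 261, 194]);


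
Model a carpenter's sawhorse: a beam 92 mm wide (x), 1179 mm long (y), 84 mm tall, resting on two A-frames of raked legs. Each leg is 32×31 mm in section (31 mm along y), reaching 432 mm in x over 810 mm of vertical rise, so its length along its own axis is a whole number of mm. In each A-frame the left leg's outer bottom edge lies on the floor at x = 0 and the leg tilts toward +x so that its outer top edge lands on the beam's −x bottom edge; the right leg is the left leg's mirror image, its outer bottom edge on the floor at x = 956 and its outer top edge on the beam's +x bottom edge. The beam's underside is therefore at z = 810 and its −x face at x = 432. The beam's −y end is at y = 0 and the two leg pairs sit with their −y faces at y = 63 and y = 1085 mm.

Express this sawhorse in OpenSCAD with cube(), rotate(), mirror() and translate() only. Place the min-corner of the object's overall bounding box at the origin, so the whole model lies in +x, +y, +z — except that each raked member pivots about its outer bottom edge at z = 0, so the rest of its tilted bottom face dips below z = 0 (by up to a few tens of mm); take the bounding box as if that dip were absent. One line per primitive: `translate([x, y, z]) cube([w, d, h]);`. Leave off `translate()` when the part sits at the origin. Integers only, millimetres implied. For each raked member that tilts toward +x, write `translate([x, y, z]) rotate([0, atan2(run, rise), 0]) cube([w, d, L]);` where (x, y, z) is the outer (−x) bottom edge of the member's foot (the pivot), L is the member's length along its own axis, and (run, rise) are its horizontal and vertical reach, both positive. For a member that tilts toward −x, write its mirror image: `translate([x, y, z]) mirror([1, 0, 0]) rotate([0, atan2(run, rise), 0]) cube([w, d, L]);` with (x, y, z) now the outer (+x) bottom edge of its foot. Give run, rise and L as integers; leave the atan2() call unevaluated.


translate([432, 0, 810]) cube([92, 1179, 84]);
translate([0, 63, 0]) rotate([0, atan2(432, 810), 0]) cube([32, 31, 918]);
translate([956, 63, 0]) mirror([1, 0, 0]) rotate([0, atan2(432, 810), 0]) cube([32, 31, 918]);
translate([0, 1085, 0]) rotate([0, atan2(432, 810), 0]) cube([32, 31, 918]);
translate([956, 1085, 0]) mirror([1, 0, 0]) rotate([0, atan2(432, 810), 0]) cube([32, 31, 918]);
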